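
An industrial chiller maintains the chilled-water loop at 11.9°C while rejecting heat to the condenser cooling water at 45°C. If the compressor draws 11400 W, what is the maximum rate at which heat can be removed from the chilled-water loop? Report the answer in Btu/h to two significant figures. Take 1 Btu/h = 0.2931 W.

330000 Btu/h

In absolute terms T_C = 285.05 K and T_H = 318.15 K, so ΔT = 33.10 K.
COP_Carnot = T_C/ΔT = 285.05/33.10 = 8.612.
Q̇_max = COP_Carnot × Ẇ = 8.612 × 11400 W = 98170 W = 335000 Btu/h.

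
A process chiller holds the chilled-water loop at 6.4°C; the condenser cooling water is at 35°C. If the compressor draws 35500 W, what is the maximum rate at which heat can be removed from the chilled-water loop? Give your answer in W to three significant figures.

347000 W

In absolute terms T_C = 279.55 K and T_H = 308.15 K, so ΔT = 28.60 K.
COP_Carnot = T_C/ΔT = 279.55/28.60 = 9.774.
Q̇_max = COP_Carnot × Ẇ = 9.774 × 35500 W = 347000 W.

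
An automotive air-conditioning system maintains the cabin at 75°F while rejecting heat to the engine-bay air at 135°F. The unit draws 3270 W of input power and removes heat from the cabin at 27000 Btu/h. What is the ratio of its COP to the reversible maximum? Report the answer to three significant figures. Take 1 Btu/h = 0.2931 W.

0.272

Converting, Q̇_C = 27000 Btu/h = 7914 W, so COP_actual = Q̇_C/Ẇ = 7914/3270 = 2.420.
In absolute terms T_C = 297.04 K and T_H = 330.37 K, so ΔT = 33.33 K.
COP_Carnot = T_C/ΔT = 297.04/33.33 = 8.911.
η_II = COP_actual/COP_Carnot = 2.420/8.911 = 0.2716.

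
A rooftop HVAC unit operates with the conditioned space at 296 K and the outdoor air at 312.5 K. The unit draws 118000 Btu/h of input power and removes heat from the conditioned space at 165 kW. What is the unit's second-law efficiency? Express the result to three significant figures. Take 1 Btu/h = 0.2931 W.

0.266

Converting, Q̇_C = 165.0 kW = 562900 Btu/h, so COP_actual = Q̇_C/Ẇ = 562900/118000 = 4.771.
The reservoir spacing is ΔT = 312.5 − 296 = 16.50 K.
COP_Carnot = T_C/ΔT = 296.00/16.50 = 17.94.
η_II = COP_actual/COP_Carnot = 4.771/17.94 = 0.2659.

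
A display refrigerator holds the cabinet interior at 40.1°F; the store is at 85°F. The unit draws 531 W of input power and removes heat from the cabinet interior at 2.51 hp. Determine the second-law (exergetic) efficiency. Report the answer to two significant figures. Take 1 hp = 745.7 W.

Converting, Q̇_C = 2.510 hp = 1872 W, so COP_actual = Q̇_C/Ẇ = 1872/531.0 = 3.525.
In absolute terms T_C = 277.65 K and T_H = 302.59 K, so ΔT = 24.94 K.
COP_Carnot = T_C/ΔT = 277.65/24.94 = 11.13.
η_II = COP_actual/COP_Carnot = 3.525/11.13 = 0.3167.

0.32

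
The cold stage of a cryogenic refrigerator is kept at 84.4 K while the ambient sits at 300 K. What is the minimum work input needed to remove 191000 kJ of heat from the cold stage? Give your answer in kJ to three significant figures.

The reservoir spacing is ΔT = 300 − 84.4 = 215.6 K.
The reversible limit is COP_R = T_C/ΔT = 0.3915, so W_min = Q_C/COP = Q_C·ΔT/T_C.
W_min = 191000 × 215.6/84.40 = 487900 kJ.

488000 kJ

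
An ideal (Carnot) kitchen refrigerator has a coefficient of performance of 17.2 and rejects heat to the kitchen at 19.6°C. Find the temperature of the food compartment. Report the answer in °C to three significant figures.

For a Carnot refrigerator COP_R = T_C/(T_H − T_C), so T_C = COP·T_H/(1 + COP).
With T_H = 292.75 K, T_C = 17.2 × 292.75/18.20 = 276.66 K.
Converting, 276.66 K = 3.51°C.

3.51 °C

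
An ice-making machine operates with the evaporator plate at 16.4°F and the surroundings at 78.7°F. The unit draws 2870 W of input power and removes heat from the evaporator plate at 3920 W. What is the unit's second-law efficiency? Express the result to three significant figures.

COP_actual = Q̇_C/Ẇ = 3920/2870 = 1.366.
In absolute terms T_C = 264.48 K and T_H = 299.09 K, so ΔT = 34.61 K.
COP_Carnot = T_C/ΔT = 264.48/34.61 = 7.642.
η_II = COP_actual/COP_Carnot = 1.366/7.642 = 0.1787.

0.179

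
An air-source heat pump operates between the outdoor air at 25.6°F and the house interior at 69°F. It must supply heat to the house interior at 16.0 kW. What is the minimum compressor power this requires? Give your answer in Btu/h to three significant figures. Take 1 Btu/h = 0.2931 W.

In absolute terms T_C = 269.59 K and T_H = 293.71 K, so ΔT = 24.11 K.
COP_Carnot = T_H/ΔT = 293.71/24.11 = 12.18.
Ẇ_min = Q̇/COP_Carnot = 16.00/12.18 = 1.313 kW = 4481 Btu/h.

4480 Btu/h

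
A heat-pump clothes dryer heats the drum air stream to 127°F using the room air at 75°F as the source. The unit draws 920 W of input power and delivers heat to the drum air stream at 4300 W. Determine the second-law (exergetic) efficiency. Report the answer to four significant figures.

0.4143

COP_actual = Q̇_H/Ẇ = 4300/920.0 = 4.674.
In absolute terms T_C = 297.04 K and T_H = 325.93 K, so ΔT = 28.89 K.
COP_Carnot = T_H/ΔT = 325.93/28.89 = 11.28.
η_II = COP_actual/COP_Carnot = 4.674/11.28 = 0.4143.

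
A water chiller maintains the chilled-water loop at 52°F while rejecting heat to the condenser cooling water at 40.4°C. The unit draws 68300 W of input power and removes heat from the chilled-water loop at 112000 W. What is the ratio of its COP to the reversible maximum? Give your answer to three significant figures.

0.169

COP_actual = Q̇_C/Ẇ = 112000/68300 = 1.640.
In absolute terms T_C = 284.26 K and T_H = 313.55 K, so ΔT = 29.29 K.
COP_Carnot = T_C/ΔT = 284.26/29.29 = 9.705.
η_II = COP_actual/COP_Carnot = 1.640/9.705 = 0.1690.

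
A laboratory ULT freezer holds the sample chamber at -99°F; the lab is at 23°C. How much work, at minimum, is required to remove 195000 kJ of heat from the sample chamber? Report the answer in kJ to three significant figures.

In absolute terms T_C = 200.37 K and T_H = 296.15 K, so ΔT = 95.78 K.
The reversible limit is COP_R = T_C/ΔT = 2.092, so W_min = Q_C/COP = Q_C·ΔT/T_C.
W_min = 195000 × 95.78/200.37 = 93210 kJ.

93200 kJ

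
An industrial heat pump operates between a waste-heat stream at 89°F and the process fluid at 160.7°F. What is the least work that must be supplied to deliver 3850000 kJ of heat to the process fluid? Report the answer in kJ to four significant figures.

445000 kJ

In absolute terms T_C = 304.82 K and T_H = 344.65 K, so ΔT = 39.83 K.
The reversible limit is COP_HP = T_H/ΔT = 8.652, so W_min = Q_H/COP = Q_H·ΔT/T_H.
W_min = 3850000 × 39.83/344.65 = 445000 kJ.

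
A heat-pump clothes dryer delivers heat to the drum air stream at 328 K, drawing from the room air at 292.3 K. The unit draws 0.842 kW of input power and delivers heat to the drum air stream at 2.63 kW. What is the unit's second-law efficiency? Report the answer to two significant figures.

COP_actual = Q̇_H/Ẇ = 2.630/0.8420 = 3.124.
The reservoir spacing is ΔT = 328 − 292.3 = 35.70 K.
COP_Carnot = T_H/ΔT = 328.00/35.70 = 9.188.
η_II = COP_actual/COP_Carnot = 3.124/9.188 = 0.3400.

0.34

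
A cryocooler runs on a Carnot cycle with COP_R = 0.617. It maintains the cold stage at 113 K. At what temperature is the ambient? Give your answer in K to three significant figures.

296 K

COP_R = T_C/(T_H − T_C) gives T_H − T_C = T_C/COP.
With T_C = 113.00 K, T_H = 113.00 × (1 + 1/0.617) = 296.14 K.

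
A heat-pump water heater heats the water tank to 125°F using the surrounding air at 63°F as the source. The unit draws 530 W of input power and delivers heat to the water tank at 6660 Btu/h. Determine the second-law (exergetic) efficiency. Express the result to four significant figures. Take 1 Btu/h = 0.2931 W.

Converting, Q̇_H = 6660 Btu/h = 1952 W, so COP_actual = Q̇_H/Ẇ = 1952/530.0 = 3.683.
In absolute terms T_C = 290.37 K and T_H = 324.82 K, so ΔT = 34.44 K.
COP_Carnot = T_H/ΔT = 324.82/34.44 = 9.430.
η_II = COP_actual/COP_Carnot = 3.683/9.430 = 0.3906.

0.3906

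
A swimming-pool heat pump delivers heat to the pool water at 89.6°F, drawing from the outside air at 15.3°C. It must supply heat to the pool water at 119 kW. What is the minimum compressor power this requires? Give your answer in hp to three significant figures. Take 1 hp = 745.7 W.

8.73 hp

In absolute terms T_C = 288.45 K and T_H = 305.15 K, so ΔT = 16.70 K.
COP_Carnot = T_H/ΔT = 305.15/16.70 = 18.27.
Ẇ_min = Q̇/COP_Carnot = 119.0/18.27 = 6.513 kW = 8.733 hp.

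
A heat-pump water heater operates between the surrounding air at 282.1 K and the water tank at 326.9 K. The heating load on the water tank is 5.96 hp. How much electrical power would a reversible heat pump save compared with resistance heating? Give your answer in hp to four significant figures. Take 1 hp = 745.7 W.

5.143 hp

The reservoir spacing is ΔT = 326.9 − 282.1 = 44.80 K.
COP_Carnot = T_H/ΔT = 326.90/44.80 = 7.297.
Resistance heating needs Ẇ_res = Q̇_H = 5.960 hp; the reversible heat pump needs only Ẇ_hp = Q̇_H/COP = 0.8168 hp.
Saving = 5.960 − 0.8168 = 5.143 hp.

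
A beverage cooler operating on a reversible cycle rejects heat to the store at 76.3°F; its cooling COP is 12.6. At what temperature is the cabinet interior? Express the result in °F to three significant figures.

36.9 °F

For a Carnot refrigerator COP_R = T_C/(T_H − T_C), so T_C = COP·T_H/(1 + COP).
With T_H = 297.76 K, T_C = 12.6 × 297.76/13.60 = 275.87 K.
Converting, 275.87 K = 36.89°F.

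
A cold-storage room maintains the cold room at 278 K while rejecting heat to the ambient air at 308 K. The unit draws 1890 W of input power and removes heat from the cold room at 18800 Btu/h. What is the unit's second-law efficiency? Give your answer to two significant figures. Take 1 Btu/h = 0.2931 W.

Converting, Q̇_C = 18800 Btu/h = 5510 W, so COP_actual = Q̇_C/Ẇ = 5510/1890 = 2.915.
The reservoir spacing is ΔT = 308 − 278 = 30.00 K.
COP_Carnot = T_C/ΔT = 278.00/30.00 = 9.267.
η_II = COP_actual/COP_Carnot = 2.915/9.267 = 0.3146.

0.31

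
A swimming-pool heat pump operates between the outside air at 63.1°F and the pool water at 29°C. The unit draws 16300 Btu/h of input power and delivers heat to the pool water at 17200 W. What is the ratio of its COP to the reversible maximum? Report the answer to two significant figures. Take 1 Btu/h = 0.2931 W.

0.14

Converting, Q̇_H = 17200 W = 58680 Btu/h, so COP_actual = Q̇_H/Ẇ = 58680/16300 = 3.600.
In absolute terms T_C = 290.43 K and T_H = 302.15 K, so ΔT = 11.72 K.
COP_Carnot = T_H/ΔT = 302.15/11.72 = 25.78.
η_II = COP_actual/COP_Carnot = 3.600/25.78 = 0.1397.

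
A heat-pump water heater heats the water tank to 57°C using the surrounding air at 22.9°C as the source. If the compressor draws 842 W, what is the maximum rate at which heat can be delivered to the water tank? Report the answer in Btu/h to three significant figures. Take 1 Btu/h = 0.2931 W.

27800 Btu/h

In absolute terms T_C = 296.05 K and T_H = 330.15 K, so ΔT = 34.10 K.
COP_Carnot = T_H/ΔT = 330.15/34.10 = 9.682.
Q̇_max = COP_Carnot × Ẇ = 9.682 × 842.0 W = 8152 W = 27810 Btu/h.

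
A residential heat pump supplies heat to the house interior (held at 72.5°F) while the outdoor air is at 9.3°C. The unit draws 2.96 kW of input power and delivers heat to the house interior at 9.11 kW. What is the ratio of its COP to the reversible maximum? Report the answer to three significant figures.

0.137

COP_actual = Q̇_H/Ẇ = 9.110/2.960 = 3.078.
In absolute terms T_C = 282.45 K and T_H = 295.65 K, so ΔT = 13.20 K.
COP_Carnot = T_H/ΔT = 295.65/13.20 = 22.40.
η_II = COP_actual/COP_Carnot = 3.078/22.40 = 0.1374.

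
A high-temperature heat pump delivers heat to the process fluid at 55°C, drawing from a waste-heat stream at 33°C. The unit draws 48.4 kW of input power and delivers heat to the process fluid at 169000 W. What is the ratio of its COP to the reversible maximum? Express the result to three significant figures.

Converting, Q̇_H = 169000 W = 169.0 kW, so COP_actual = Q̇_H/Ẇ = 169.0/48.40 = 3.492.
In absolute terms T_C = 306.15 K and T_H = 328.15 K, so ΔT = 22.00 K.
COP_Carnot = T_H/ΔT = 328.15/22.00 = 14.92.
η_II = COP_actual/COP_Carnot = 3.492/14.92 = 0.2341.

0.234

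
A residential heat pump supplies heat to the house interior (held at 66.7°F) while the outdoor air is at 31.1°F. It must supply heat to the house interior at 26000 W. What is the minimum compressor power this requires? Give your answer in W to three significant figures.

In absolute terms T_C = 272.65 K and T_H = 292.43 K, so ΔT = 19.78 K.
COP_Carnot = T_H/ΔT = 292.43/19.78 = 14.79.
Ẇ_min = Q̇/COP_Carnot = 26000/14.79 = 1758 W.

1760 W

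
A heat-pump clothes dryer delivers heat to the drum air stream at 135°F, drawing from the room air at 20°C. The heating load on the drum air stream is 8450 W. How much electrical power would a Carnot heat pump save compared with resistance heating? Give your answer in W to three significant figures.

In absolute terms T_C = 293.15 K and T_H = 330.37 K, so ΔT = 37.22 K.
COP_Carnot = T_H/ΔT = 330.37/37.22 = 8.876.
Resistance heating needs Ẇ_res = Q̇_H = 8450 W; the reversible heat pump needs only Ẇ_hp = Q̇_H/COP = 952.0 W.
Saving = 8450 − 952.0 = 7498 W.

7500 W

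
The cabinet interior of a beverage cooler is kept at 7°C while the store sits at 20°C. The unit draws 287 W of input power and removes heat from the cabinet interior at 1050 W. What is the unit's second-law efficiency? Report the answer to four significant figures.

COP_actual = Q̇_C/Ẇ = 1050/287.0 = 3.659.
In absolute terms T_C = 280.15 K and T_H = 293.15 K, so ΔT = 13.00 K.
COP_Carnot = T_C/ΔT = 280.15/13.00 = 21.55.
η_II = COP_actual/COP_Carnot = 3.659/21.55 = 0.1698.

0.1698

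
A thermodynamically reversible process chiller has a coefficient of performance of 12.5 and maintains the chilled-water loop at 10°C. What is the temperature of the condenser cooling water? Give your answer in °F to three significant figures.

COP_R = T_C/(T_H − T_C) gives T_H − T_C = T_C/COP.
With T_C = 283.15 K, T_H = 283.15 × (1 + 1/12.5) = 305.80 K.
Converting, 305.80 K = 90.77°F.

90.8 °F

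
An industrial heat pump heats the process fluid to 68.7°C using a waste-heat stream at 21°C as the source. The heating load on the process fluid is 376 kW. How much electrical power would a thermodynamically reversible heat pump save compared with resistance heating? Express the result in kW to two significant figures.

In absolute terms T_C = 294.15 K and T_H = 341.85 K, so ΔT = 47.70 K.
COP_Carnot = T_H/ΔT = 341.85/47.70 = 7.167.
Resistance heating needs Ẇ_res = Q̇_H = 376.0 kW; the reversible heat pump needs only Ẇ_hp = Q̇_H/COP = 52.47 kW.
Saving = 376.0 − 52.47 = 323.5 kW.

320 kW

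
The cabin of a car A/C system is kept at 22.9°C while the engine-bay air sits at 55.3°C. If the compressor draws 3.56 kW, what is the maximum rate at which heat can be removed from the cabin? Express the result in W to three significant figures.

In absolute terms T_C = 296.05 K and T_H = 328.45 K, so ΔT = 32.40 K.
COP_Carnot = T_C/ΔT = 296.05/32.40 = 9.137.
Q̇_max = COP_Carnot × Ẇ = 9.137 × 3.560 kW = 32.53 kW = 32530 W.

32500 W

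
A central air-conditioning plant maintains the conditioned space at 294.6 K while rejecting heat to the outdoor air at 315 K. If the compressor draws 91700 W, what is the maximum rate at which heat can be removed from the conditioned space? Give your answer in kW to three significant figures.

The reservoir spacing is ΔT = 315 − 294.6 = 20.40 K.
COP_Carnot = T_C/ΔT = 294.60/20.40 = 14.44.
Q̇_max = COP_Carnot × Ẇ = 14.44 × 91700 W = 1324000 W = 1324 kW.

1320 kW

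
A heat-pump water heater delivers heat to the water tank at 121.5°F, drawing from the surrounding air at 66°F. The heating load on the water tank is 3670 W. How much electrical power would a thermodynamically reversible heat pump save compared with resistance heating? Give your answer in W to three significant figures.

In absolute terms T_C = 292.04 K and T_H = 322.87 K, so ΔT = 30.83 K.
COP_Carnot = T_H/ΔT = 322.87/30.83 = 10.47.
Resistance heating needs Ẇ_res = Q̇_H = 3670 W; the reversible heat pump needs only Ẇ_hp = Q̇_H/COP = 350.5 W.
Saving = 3670 − 350.5 = 3320 W.

3320 W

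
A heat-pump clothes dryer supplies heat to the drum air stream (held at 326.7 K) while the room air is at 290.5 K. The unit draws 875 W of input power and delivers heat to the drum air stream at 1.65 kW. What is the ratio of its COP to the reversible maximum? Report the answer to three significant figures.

0.209

Converting, Q̇_H = 1.650 kW = 1650 W, so COP_actual = Q̇_H/Ẇ = 1650/875.0 = 1.886.
The reservoir spacing is ΔT = 326.7 − 290.5 = 36.20 K.
COP_Carnot = T_H/ΔT = 326.70/36.20 = 9.025.
η_II = COP_actual/COP_Carnot = 1.886/9.025 = 0.2089.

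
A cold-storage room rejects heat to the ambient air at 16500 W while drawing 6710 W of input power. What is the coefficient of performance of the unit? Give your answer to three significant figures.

1.46

The first law gives Q̇_H = Q̇_C + Ẇ, so the three rates are Q̇_C = 9790, Q̇_H = 16500, Ẇ = 6710 W.
COP_R = Q̇_C/Ẇ = 9790/6710 = 1.459.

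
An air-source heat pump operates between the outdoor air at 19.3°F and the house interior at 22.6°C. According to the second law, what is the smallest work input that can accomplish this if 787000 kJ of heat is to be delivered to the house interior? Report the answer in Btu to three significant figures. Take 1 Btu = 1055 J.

74800 Btu

In absolute terms T_C = 266.09 K and T_H = 295.75 K, so ΔT = 29.66 K.
The reversible limit is COP_HP = T_H/ΔT = 9.973, so W_min = Q_H/COP = Q_H·ΔT/T_H.
W_min = 787000 × 29.66/295.75 = 78910 kJ = 74800 Btu.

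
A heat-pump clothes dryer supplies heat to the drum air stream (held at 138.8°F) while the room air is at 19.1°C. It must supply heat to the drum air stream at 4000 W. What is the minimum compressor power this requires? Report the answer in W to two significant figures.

In absolute terms T_C = 292.25 K and T_H = 332.48 K, so ΔT = 40.23 K.
COP_Carnot = T_H/ΔT = 332.48/40.23 = 8.264.
Ẇ_min = Q̇/COP_Carnot = 4000/8.264 = 484.0 W.

480 W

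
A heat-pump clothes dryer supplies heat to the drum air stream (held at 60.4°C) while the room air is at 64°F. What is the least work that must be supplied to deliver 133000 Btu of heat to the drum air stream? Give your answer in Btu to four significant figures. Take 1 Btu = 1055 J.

17000 Btu

In absolute terms T_C = 290.93 K and T_H = 333.55 K, so ΔT = 42.62 K.
The reversible limit is COP_HP = T_H/ΔT = 7.826, so W_min = Q_H/COP = Q_H·ΔT/T_H.
W_min = 133000 × 42.62/333.55 = 17000 Btu.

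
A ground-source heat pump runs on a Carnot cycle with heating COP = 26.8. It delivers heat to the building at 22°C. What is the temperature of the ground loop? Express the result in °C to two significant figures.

COP_HP = T_H/(T_H − T_C) gives T_H − T_C = T_H/COP.
With T_H = 295.15 K, T_C = 295.15 × (1 − 1/26.8) = 284.14 K.
Converting, 284.14 K = 10.99°C.

11 °C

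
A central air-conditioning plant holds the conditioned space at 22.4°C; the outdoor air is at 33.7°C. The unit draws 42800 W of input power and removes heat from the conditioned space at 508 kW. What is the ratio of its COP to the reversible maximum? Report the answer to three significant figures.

Converting, Q̇_C = 508.0 kW = 508000 W, so COP_actual = Q̇_C/Ẇ = 508000/42800 = 11.87.
In absolute terms T_C = 295.55 K and T_H = 306.85 K, so ΔT = 11.30 K.
COP_Carnot = T_C/ΔT = 295.55/11.30 = 26.15.
η_II = COP_actual/COP_Carnot = 11.87/26.15 = 0.4538.

0.454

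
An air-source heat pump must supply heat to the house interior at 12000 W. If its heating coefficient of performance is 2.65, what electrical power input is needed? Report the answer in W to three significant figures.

4530 W

Ẇ = Q̇_H/COP_HP = 12000/2.65 = 4528 W.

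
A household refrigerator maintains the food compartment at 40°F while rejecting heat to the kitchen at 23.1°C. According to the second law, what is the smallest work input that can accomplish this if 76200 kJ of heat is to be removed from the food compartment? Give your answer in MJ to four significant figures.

In absolute terms T_C = 277.59 K and T_H = 296.25 K, so ΔT = 18.66 K.
The reversible limit is COP_R = T_C/ΔT = 14.88, so W_min = Q_C/COP = Q_C·ΔT/T_C.
W_min = 76200 × 18.66/277.59 = 5121 kJ = 5.121 MJ.

5.121 MJ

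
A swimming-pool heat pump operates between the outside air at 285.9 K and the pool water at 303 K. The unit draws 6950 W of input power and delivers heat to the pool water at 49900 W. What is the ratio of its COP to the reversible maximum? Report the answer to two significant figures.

0.41

COP_actual = Q̇_H/Ẇ = 49900/6950 = 7.180.
The reservoir spacing is ΔT = 303 − 285.9 = 17.10 K.
COP_Carnot = T_H/ΔT = 303.00/17.10 = 17.72.
η_II = COP_actual/COP_Carnot = 7.180/17.72 = 0.4052.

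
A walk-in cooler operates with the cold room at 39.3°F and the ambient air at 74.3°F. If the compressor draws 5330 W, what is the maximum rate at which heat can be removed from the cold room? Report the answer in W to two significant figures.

In absolute terms T_C = 277.21 K and T_H = 296.65 K, so ΔT = 19.44 K.
COP_Carnot = T_C/ΔT = 277.21/19.44 = 14.26.
Q̇_max = COP_Carnot × Ẇ = 14.26 × 5330 W = 75990 W.

76000 W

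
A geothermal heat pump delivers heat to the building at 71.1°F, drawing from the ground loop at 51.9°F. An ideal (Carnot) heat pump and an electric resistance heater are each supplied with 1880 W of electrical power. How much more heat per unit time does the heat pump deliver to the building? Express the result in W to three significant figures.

In absolute terms T_C = 284.21 K and T_H = 294.87 K, so ΔT = 10.67 K.
COP_Carnot = T_H/ΔT = 294.87/10.67 = 27.64.
The heat pump delivers Q̇_H = COP × Ẇ = 51970 W; the resistance heater delivers Ẇ = 1880 W.
Extra = (COP − 1)·Ẇ = 50090 W.

50100 W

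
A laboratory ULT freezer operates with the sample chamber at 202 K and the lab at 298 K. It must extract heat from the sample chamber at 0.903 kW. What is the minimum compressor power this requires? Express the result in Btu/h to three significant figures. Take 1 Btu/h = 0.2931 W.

The reservoir spacing is ΔT = 298 − 202 = 96.00 K.
COP_Carnot = T_C/ΔT = 202.00/96.00 = 2.104.
Ẇ_min = Q̇/COP_Carnot = 0.9030/2.104 = 0.4291 kW = 1464 Btu/h.

1460 Btu/h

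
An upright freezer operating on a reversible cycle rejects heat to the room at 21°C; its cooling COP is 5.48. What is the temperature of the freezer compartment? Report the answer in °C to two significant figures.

For a Carnot refrigerator COP_R = T_C/(T_H − T_C), so T_C = COP·T_H/(1 + COP).
With T_H = 294.15 K, T_C = 5.48 × 294.15/6.480 = 248.76 K.
Converting, 248.76 K = -24.39°C.

-24 °C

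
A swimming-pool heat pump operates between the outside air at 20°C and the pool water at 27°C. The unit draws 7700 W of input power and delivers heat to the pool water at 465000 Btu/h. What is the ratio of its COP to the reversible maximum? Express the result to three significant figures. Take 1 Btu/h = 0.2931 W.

Converting, Q̇_H = 465000 Btu/h = 136300 W, so COP_actual = Q̇_H/Ẇ = 136300/7700 = 17.70.
In absolute terms T_C = 293.15 K and T_H = 300.15 K, so ΔT = 7.000 K.
COP_Carnot = T_H/ΔT = 300.15/7.000 = 42.88.
η_II = COP_actual/COP_Carnot = 17.70/42.88 = 0.4128.

0.413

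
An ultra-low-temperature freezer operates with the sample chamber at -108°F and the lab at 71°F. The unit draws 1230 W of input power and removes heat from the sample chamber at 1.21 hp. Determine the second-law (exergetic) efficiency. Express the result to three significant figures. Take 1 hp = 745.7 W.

0.373

Converting, Q̇_C = 1.210 hp = 902.3 W, so COP_actual = Q̇_C/Ẇ = 902.3/1230 = 0.7336.
In absolute terms T_C = 195.37 K and T_H = 294.82 K, so ΔT = 99.44 K.
COP_Carnot = T_C/ΔT = 195.37/99.44 = 1.965.
η_II = COP_actual/COP_Carnot = 0.7336/1.965 = 0.3734.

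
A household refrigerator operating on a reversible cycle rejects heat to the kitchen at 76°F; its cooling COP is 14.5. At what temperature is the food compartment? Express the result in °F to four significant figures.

For a Carnot refrigerator COP_R = T_C/(T_H − T_C), so T_C = COP·T_H/(1 + COP).
With T_H = 297.59 K, T_C = 14.5 × 297.59/15.50 = 278.39 K.
Converting, 278.39 K = 41.44°F.

41.44 °F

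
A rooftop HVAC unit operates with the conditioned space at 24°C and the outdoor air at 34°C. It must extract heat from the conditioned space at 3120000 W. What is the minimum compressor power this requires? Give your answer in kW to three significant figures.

105 kW

In absolute terms T_C = 297.15 K and T_H = 307.15 K, so ΔT = 10.00 K.
COP_Carnot = T_C/ΔT = 297.15/10.00 = 29.72.
Ẇ_min = Q̇/COP_Carnot = 3120000/29.72 = 105000 W = 105.0 kW.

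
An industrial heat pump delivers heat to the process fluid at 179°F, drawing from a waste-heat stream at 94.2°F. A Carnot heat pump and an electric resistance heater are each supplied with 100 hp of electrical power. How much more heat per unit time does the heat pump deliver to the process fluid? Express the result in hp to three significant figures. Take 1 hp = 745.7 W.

In absolute terms T_C = 307.71 K and T_H = 354.82 K, so ΔT = 47.11 K.
COP_Carnot = T_H/ΔT = 354.82/47.11 = 7.531.
The heat pump delivers Q̇_H = COP × Ẇ = 753.1 hp; the resistance heater delivers Ẇ = 100.0 hp.
Extra = (COP − 1)·Ẇ = 653.1 hp.

653 hp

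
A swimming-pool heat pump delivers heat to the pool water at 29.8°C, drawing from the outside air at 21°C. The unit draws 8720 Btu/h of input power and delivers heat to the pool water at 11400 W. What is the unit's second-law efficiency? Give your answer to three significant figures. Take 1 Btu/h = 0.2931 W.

Converting, Q̇_H = 11400 W = 38890 Btu/h, so COP_actual = Q̇_H/Ẇ = 38890/8720 = 4.460.
In absolute terms T_C = 294.15 K and T_H = 302.95 K, so ΔT = 8.800 K.
COP_Carnot = T_H/ΔT = 302.95/8.800 = 34.43.
η_II = COP_actual/COP_Carnot = 4.460/34.43 = 0.1296.

0.130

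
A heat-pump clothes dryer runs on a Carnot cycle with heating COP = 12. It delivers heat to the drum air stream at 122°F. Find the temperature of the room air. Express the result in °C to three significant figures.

23.1 °C

COP_HP = T_H/(T_H − T_C) gives T_H − T_C = T_H/COP.
With T_H = 323.15 K, T_C = 323.15 × (1 − 1/12) = 296.22 K.
Converting, 296.22 K = 23.07°C.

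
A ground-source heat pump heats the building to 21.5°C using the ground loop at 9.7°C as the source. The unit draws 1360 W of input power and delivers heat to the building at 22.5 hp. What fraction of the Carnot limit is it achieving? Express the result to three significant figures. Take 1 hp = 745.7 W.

0.494

Converting, Q̇_H = 22.50 hp = 16780 W, so COP_actual = Q̇_H/Ẇ = 16780/1360 = 12.34.
In absolute terms T_C = 282.85 K and T_H = 294.65 K, so ΔT = 11.80 K.
COP_Carnot = T_H/ΔT = 294.65/11.80 = 24.97.
η_II = COP_actual/COP_Carnot = 12.34/24.97 = 0.4941.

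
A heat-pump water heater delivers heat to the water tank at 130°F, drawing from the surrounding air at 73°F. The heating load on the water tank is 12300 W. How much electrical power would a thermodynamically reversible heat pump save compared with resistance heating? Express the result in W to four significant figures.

In absolute terms T_C = 295.93 K and T_H = 327.59 K, so ΔT = 31.67 K.
COP_Carnot = T_H/ΔT = 327.59/31.67 = 10.35.
Resistance heating needs Ẇ_res = Q̇_H = 12300 W; the reversible heat pump needs only Ẇ_hp = Q̇_H/COP = 1189 W.
Saving = 12300 − 1189 = 11110 W.

11110 W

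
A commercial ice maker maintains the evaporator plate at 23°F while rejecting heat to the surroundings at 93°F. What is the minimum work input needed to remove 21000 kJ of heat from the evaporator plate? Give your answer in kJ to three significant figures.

In absolute terms T_C = 268.15 K and T_H = 307.04 K, so ΔT = 38.89 K.
The reversible limit is COP_R = T_C/ΔT = 6.895, so W_min = Q_C/COP = Q_C·ΔT/T_C.
W_min = 21000 × 38.89/268.15 = 3046 kJ.

3050 kJ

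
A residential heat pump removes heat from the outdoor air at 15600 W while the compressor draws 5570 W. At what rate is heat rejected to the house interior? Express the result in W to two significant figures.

21000 W

For a cyclic device the first law requires Q̇_H = Q̇_C + Ẇ.
Q̇_H = Q̇_C + Ẇ = 21170 W.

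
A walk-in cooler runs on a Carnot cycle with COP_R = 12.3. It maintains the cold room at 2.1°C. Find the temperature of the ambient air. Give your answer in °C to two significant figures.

COP_R = T_C/(T_H − T_C) gives T_H − T_C = T_C/COP.
With T_C = 275.25 K, T_H = 275.25 × (1 + 1/12.3) = 297.63 K.
Converting, 297.63 K = 24.48°C.

24 °C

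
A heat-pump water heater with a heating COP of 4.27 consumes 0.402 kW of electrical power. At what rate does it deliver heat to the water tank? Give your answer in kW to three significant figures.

1.72 kW

Q̇_H = COP_HP × Ẇ = 4.27 × 0.4020 = 1.717 kW.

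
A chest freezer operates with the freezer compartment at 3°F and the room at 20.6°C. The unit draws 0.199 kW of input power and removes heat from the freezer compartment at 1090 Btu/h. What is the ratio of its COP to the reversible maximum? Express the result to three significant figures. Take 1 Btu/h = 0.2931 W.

Converting, Q̇_C = 1090 Btu/h = 0.3195 kW, so COP_actual = Q̇_C/Ẇ = 0.3195/0.1990 = 1.605.
In absolute terms T_C = 257.04 K and T_H = 293.75 K, so ΔT = 36.71 K.
COP_Carnot = T_C/ΔT = 257.04/36.71 = 7.002.
η_II = COP_actual/COP_Carnot = 1.605/7.002 = 0.2293.

0.229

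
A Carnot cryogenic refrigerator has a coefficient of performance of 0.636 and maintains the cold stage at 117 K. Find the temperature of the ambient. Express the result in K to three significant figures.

COP_R = T_C/(T_H − T_C) gives T_H − T_C = T_C/COP.
With T_C = 117.00 K, T_H = 117.00 × (1 + 1/0.636) = 300.96 K.

301 K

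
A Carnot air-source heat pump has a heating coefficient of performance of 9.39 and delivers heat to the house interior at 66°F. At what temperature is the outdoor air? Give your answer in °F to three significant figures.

COP_HP = T_H/(T_H − T_C) gives T_H − T_C = T_H/COP.
With T_H = 292.04 K, T_C = 292.04 × (1 − 1/9.39) = 260.94 K.
Converting, 260.94 K = 10.02°F.

10.0 °F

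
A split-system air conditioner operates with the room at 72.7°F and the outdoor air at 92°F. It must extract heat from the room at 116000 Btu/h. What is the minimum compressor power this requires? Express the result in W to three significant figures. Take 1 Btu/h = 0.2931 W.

In absolute terms T_C = 295.76 K and T_H = 306.48 K, so ΔT = 10.72 K.
COP_Carnot = T_C/ΔT = 295.76/10.72 = 27.58.
Ẇ_min = Q̇/COP_Carnot = 116000/27.58 = 4205 Btu/h = 1233 W.

1230 W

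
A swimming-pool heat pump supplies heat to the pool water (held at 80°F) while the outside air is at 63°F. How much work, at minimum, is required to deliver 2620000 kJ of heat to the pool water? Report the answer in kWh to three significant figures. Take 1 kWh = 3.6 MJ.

In absolute terms T_C = 290.37 K and T_H = 299.82 K, so ΔT = 9.444 K.
The reversible limit is COP_HP = T_H/ΔT = 31.75, so W_min = Q_H/COP = Q_H·ΔT/T_H.
W_min = 2620000 × 9.444/299.82 = 82530 kJ = 22.93 kWh.

22.9 kWh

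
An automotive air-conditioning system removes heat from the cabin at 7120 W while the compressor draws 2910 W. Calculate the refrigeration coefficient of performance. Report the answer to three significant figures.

The first law gives Q̇_H = Q̇_C + Ẇ, so the three rates are Q̇_C = 7120, Q̇_H = 10030, Ẇ = 2910 W.
COP_R = Q̇_C/Ẇ = 7120/2910 = 2.447.

2.45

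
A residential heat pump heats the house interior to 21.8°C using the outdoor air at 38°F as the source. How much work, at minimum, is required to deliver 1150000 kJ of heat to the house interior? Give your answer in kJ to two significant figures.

72000 kJ

In absolute terms T_C = 276.48 K and T_H = 294.95 K, so ΔT = 18.47 K.
The reversible limit is COP_HP = T_H/ΔT = 15.97, so W_min = Q_H/COP = Q_H·ΔT/T_H.
W_min = 1150000 × 18.47/294.95 = 72000 kJ.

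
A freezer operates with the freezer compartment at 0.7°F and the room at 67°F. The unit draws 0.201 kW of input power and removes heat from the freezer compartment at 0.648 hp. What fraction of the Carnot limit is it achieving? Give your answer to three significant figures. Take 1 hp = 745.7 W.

Converting, Q̇_C = 0.6480 hp = 0.4832 kW, so COP_actual = Q̇_C/Ẇ = 0.4832/0.2010 = 2.404.
In absolute terms T_C = 255.76 K and T_H = 292.59 K, so ΔT = 36.83 K.
COP_Carnot = T_C/ΔT = 255.76/36.83 = 6.944.
η_II = COP_actual/COP_Carnot = 2.404/6.944 = 0.3462.

0.346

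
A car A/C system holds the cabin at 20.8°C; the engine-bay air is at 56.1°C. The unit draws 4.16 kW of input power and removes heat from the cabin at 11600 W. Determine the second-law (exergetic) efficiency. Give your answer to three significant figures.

Converting, Q̇_C = 11600 W = 11.60 kW, so COP_actual = Q̇_C/Ẇ = 11.60/4.160 = 2.788.
In absolute terms T_C = 293.95 K and T_H = 329.25 K, so ΔT = 35.30 K.
COP_Carnot = T_C/ΔT = 293.95/35.30 = 8.327.
η_II = COP_actual/COP_Carnot = 2.788/8.327 = 0.3349.

0.335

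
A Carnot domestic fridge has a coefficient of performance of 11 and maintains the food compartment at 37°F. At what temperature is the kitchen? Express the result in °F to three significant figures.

COP_R = T_C/(T_H − T_C) gives T_H − T_C = T_C/COP.
With T_C = 275.93 K, T_H = 275.93 × (1 + 1/11) = 301.01 K.
Converting, 301.01 K = 82.15°F.

82.2 °F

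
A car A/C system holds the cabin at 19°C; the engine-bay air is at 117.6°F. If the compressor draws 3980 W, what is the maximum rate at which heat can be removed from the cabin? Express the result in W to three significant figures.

In absolute terms T_C = 292.15 K and T_H = 320.71 K, so ΔT = 28.56 K.
COP_Carnot = T_C/ΔT = 292.15/28.56 = 10.23.
Q̇_max = COP_Carnot × Ẇ = 10.23 × 3980 W = 40720 W.

40700 W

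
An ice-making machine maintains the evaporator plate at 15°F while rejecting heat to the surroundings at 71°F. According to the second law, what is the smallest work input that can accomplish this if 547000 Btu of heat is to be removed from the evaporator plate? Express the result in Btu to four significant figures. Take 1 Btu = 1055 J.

64530 Btu

In absolute terms T_C = 263.71 K and T_H = 294.82 K, so ΔT = 31.11 K.
The reversible limit is COP_R = T_C/ΔT = 8.476, so W_min = Q_C/COP = Q_C·ΔT/T_C.
W_min = 547000 × 31.11/263.71 = 64530 Btu.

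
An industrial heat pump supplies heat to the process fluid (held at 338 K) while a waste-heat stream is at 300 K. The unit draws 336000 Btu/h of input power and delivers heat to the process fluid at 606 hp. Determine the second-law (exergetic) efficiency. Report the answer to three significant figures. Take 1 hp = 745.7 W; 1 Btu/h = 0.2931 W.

Converting, Q̇_H = 606.0 hp = 1542000 Btu/h, so COP_actual = Q̇_H/Ẇ = 1542000/336000 = 4.589.
The reservoir spacing is ΔT = 338 − 300 = 38.00 K.
COP_Carnot = T_H/ΔT = 338.00/38.00 = 8.895.
η_II = COP_actual/COP_Carnot = 4.589/8.895 = 0.5159.

0.516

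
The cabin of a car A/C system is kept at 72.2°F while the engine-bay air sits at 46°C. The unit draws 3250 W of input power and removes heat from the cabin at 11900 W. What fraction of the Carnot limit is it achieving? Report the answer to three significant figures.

0.293

COP_actual = Q̇_C/Ẇ = 11900/3250 = 3.662.
In absolute terms T_C = 295.48 K and T_H = 319.15 K, so ΔT = 23.67 K.
COP_Carnot = T_C/ΔT = 295.48/23.67 = 12.49.
η_II = COP_actual/COP_Carnot = 3.662/12.49 = 0.2933.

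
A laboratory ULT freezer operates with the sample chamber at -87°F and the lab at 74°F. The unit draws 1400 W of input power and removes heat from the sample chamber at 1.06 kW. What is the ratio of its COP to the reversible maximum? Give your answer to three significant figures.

0.327

Converting, Q̇_C = 1.060 kW = 1060 W, so COP_actual = Q̇_C/Ẇ = 1060/1400 = 0.7571.
In absolute terms T_C = 207.04 K and T_H = 296.48 K, so ΔT = 89.44 K.
COP_Carnot = T_C/ΔT = 207.04/89.44 = 2.315.
η_II = COP_actual/COP_Carnot = 0.7571/2.315 = 0.3271.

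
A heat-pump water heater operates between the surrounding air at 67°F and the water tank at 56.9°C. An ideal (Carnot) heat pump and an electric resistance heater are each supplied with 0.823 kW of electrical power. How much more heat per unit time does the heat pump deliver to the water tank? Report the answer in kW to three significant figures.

6.43 kW

In absolute terms T_C = 292.59 K and T_H = 330.05 K, so ΔT = 37.46 K.
COP_Carnot = T_H/ΔT = 330.05/37.46 = 8.812.
The heat pump delivers Q̇_H = COP × Ẇ = 7.252 kW; the resistance heater delivers Ẇ = 0.8230 kW.
Extra = (COP − 1)·Ẇ = 6.429 kW.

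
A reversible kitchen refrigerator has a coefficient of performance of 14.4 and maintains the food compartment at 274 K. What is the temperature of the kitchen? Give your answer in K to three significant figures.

293 K

COP_R = T_C/(T_H − T_C) gives T_H − T_C = T_C/COP.
With T_C = 274.00 K, T_H = 274.00 × (1 + 1/14.4) = 293.03 K.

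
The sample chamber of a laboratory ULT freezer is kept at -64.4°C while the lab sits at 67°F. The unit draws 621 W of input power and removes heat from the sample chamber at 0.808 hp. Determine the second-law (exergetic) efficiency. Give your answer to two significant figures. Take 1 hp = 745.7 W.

0.39

Converting, Q̇_C = 0.8080 hp = 602.5 W, so COP_actual = Q̇_C/Ẇ = 602.5/621.0 = 0.9703.
In absolute terms T_C = 208.75 K and T_H = 292.59 K, so ΔT = 83.84 K.
COP_Carnot = T_C/ΔT = 208.75/83.84 = 2.490.
η_II = COP_actual/COP_Carnot = 0.9703/2.490 = 0.3897.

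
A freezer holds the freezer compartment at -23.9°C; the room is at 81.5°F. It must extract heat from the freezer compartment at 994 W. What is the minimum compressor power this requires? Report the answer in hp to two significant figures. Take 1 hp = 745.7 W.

In absolute terms T_C = 249.25 K and T_H = 300.65 K, so ΔT = 51.40 K.
COP_Carnot = T_C/ΔT = 249.25/51.40 = 4.849.
Ẇ_min = Q̇/COP_Carnot = 994.0/4.849 = 205.0 W = 0.2749 hp.

0.27 hp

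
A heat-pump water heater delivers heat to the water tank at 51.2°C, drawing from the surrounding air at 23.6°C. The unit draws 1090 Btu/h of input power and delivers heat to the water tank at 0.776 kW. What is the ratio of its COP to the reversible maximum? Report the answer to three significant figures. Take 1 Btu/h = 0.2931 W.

Converting, Q̇_H = 0.7760 kW = 2648 Btu/h, so COP_actual = Q̇_H/Ẇ = 2648/1090 = 2.429.
In absolute terms T_C = 296.75 K and T_H = 324.35 K, so ΔT = 27.60 K.
COP_Carnot = T_H/ΔT = 324.35/27.60 = 11.75.
η_II = COP_actual/COP_Carnot = 2.429/11.75 = 0.2067.

0.207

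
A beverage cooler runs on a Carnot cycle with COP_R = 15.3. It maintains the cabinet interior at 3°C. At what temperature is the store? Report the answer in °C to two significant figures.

COP_R = T_C/(T_H − T_C) gives T_H − T_C = T_C/COP.
With T_C = 276.15 K, T_H = 276.15 × (1 + 1/15.3) = 294.20 K.
Converting, 294.20 K = 21.05°C.

21 °C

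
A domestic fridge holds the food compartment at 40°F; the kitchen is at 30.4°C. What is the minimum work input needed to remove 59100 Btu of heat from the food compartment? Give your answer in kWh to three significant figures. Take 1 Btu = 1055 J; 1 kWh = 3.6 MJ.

In absolute terms T_C = 277.59 K and T_H = 303.55 K, so ΔT = 25.96 K.
The reversible limit is COP_R = T_C/ΔT = 10.69, so W_min = Q_C/COP = Q_C·ΔT/T_C.
W_min = 59100 × 25.96/277.59 = 5526 Btu = 1.619 kWh.

1.62 kWh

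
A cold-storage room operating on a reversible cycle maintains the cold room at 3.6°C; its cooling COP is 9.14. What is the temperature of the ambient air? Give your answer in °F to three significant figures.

93.0 °F

COP_R = T_C/(T_H − T_C) gives T_H − T_C = T_C/COP.
With T_C = 276.75 K, T_H = 276.75 × (1 + 1/9.14) = 307.03 K.
Converting, 307.03 K = 92.98°F.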